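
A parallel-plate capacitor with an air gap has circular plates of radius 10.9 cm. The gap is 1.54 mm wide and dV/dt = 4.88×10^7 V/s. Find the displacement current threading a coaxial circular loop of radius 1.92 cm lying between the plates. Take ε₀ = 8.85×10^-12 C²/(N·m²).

3.25×10^-4 A

dE/dt = (dV/dt)/d = 3.169×10^10 V/(m·s); I_d = ε₀(πR²)(dE/dt) = (8.85×10^-12)(0.03733)(3.169×10^10) = 0.01047 A.
Since J_d is uniform, the enclosed fraction is (r/R)² = 0.03103, giving I_d,enc = 3.25×10^-4 A.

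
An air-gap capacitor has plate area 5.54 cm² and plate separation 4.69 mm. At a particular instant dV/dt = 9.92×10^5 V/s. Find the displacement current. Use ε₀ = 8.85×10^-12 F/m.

1.04×10^-6 A

E = V/d so dE/dt = (dV/dt)/d = 2.115×10^8 V/(m·s), and I_d = ε₀ A dE/dt = (8.85×10^-12)(5.54×10^-4)(2.115×10^8) = 1.04×10^-6 A.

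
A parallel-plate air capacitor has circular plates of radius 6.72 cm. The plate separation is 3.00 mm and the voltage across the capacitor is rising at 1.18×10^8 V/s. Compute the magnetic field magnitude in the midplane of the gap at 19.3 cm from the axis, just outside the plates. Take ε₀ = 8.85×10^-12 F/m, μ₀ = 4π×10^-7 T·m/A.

5.12×10^-9 T

I_d = C dV/dt with C = ε₀πR²/d = 4.186×10^-11 F, so I_d = (4.186×10^-11)(1.18×10^8) = 4.939×10^-3 A.
With r > R the enclosed displacement current is the full I_d; B = μ₀ I_d / (2πr) = 5.12×10^-9 T.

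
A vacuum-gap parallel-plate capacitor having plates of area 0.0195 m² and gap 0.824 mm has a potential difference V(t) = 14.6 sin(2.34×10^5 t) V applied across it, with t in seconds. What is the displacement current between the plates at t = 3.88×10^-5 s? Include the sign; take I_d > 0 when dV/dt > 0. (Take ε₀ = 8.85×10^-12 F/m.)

-6.73×10^-4 A

dE/dt = (V₀ω/d)·cos(ωt) with ωt = 9.0792 rad: (14.6)(2.34×10^5)(-0.9409)/(8.24×10^-4) = -3.901×10^9 V/(m·s).
I_d = ε₀ A dE/dt = (8.85×10^-12)(0.0195)(-3.901×10^9) = -6.73×10^-4 A.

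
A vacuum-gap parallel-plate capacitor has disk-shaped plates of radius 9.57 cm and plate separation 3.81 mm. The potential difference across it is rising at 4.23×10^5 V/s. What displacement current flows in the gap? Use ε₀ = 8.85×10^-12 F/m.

2.83×10^-5 A

E = V/d so dE/dt = (dV/dt)/d = 1.110×10^8 V/(m·s), and I_d = ε₀ A dE/dt = (8.85×10^-12)(0.02877)(1.110×10^8) = 2.83×10^-5 A.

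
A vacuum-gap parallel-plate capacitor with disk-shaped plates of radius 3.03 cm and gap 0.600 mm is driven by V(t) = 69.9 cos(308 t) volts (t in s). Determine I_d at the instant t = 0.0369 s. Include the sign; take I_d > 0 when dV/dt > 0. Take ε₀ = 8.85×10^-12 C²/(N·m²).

C = ε₀A/d = (8.85×10^-12)(2.884×10^-3)/(6.00×10^-4) = 4.254×10^-11 F. dV/dt = V₀ω·−sin(ωt); at ωt = 11.3652 rad this factor is 0.9325.
I_d = C dV/dt = (4.254×10^-11)(69.9)(308)(0.9325) = 8.54×10^-7 A.

8.54×10^-7 A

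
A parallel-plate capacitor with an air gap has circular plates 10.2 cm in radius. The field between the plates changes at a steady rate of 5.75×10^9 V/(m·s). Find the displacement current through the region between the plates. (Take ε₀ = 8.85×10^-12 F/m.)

The displacement current is ε₀ times dΦ_E/dt = ε₀ A dE/dt = (8.85×10^-12)(0.03269)(5.75×10^9) = 1.66×10^-3 A.

1.66×10^-3 A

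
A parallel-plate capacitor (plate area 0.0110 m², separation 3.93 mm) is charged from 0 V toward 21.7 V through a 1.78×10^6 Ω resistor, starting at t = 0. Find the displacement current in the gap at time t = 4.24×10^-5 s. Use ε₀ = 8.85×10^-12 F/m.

4.66×10^-6 A

C = ε₀A/d = (8.85×10^-12)(0.0110)/(3.93×10^-3) = 2.477×10^-11 F, so τ = RC = 4.409×10^-5 s.
The conduction current is I(t) = (V₀/R) e^(−t/τ), and the displacement current between the plates equals it.
t/τ = 0.9617; I_d = (21.7/1.78×10^6) · e^(−0.9617) = (1.219×10^-5)(0.3822) = 4.66×10^-6 A.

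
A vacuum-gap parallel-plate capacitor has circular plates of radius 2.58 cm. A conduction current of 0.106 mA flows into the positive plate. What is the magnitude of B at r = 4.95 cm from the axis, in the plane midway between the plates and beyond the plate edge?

No conduction current crosses the gap, so I_d there equals the 1.06×10^-4 A in the leads.
With r > R the enclosed displacement current is the full I_d; B = μ₀ I_d / (2πr) = 4.28×10^-10 T.

4.28×10^-10 T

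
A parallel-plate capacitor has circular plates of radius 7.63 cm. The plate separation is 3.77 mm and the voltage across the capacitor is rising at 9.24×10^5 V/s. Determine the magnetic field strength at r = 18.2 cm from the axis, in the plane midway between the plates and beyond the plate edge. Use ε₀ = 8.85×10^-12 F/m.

4.36×10^-11 T

dE/dt = (dV/dt)/d = 2.451×10^8 V/(m·s); I_d = ε₀(πR²)(dE/dt) = (8.85×10^-12)(0.01829)(2.451×10^8) = 3.967×10^-5 A.
With r > R the enclosed displacement current is the full I_d; B = μ₀ I_d / (2πr) = 4.36×10^-11 T.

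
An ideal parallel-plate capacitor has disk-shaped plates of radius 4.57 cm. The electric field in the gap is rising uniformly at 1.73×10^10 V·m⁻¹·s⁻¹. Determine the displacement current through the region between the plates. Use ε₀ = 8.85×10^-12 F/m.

The displacement current is ε₀ times dΦ_E/dt = ε₀ A dE/dt = (8.85×10^-12)(6.561×10^-3)(1.73×10^10) = 1.00×10^-3 A.

1.00×10^-3 A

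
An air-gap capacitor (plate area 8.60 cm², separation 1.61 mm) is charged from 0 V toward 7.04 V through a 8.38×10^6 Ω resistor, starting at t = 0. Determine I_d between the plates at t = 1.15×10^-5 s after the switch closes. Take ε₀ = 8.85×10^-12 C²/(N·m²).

6.28×10^-7 A

C = ε₀A/d = (8.85×10^-12)(8.60×10^-4)/(1.61×10^-3) = 4.727×10^-12 F, so τ = RC = 3.961×10^-5 s.
The conduction current is I(t) = (V₀/R) e^(−t/τ), and the displacement current between the plates equals it.
t/τ = 0.2903; I_d = (7.04/8.38×10^6) · e^(−0.2903) = (8.401×10^-7)(0.7480) = 6.28×10^-7 A.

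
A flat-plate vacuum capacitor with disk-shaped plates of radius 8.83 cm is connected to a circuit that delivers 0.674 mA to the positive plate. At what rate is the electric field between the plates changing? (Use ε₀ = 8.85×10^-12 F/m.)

3.11×10^9 V/(m·s)

Charge continuity gives I_d = I = 6.74×10^-4 A between the plates.
Inverting I_d = ε₀ A dE/dt gives dE/dt = 6.74×10^-4 / (8.85×10^-12 · 0.02449) = 3.11×10^9 V/(m·s).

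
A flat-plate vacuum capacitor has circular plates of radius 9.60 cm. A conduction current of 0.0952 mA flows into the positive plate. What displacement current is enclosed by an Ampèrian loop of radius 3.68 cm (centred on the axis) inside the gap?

Between the plates the displacement current equals the wire current: I_d = 0.0952 mA = 9.52×10^-5 A.
Since J_d is uniform, the enclosed fraction is (r/R)² = 0.1469, giving I_d,enc = 1.40×10^-5 A.

1.40×10^-5 A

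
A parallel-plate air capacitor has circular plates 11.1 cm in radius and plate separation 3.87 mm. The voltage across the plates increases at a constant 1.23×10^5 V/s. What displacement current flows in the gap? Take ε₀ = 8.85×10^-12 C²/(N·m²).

1.09×10^-5 A

C = ε₀A/d = (8.85×10^-12)(0.03871)/(3.87×10^-3) = 8.852×10^-11 F.
I_d = C dV/dt = (8.852×10^-11)(1.23×10^5) = 1.09×10^-5 A.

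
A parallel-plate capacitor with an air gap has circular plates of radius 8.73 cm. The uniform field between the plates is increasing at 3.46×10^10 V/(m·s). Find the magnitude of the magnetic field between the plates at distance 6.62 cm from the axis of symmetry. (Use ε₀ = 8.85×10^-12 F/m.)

1.27×10^-8 T

I_d = ε₀ dΦ_E/dt = ε₀ πR² (dE/dt) = (8.85×10^-12)(0.02394)(3.46×10^10) = 7.331×10^-3 A through the full plate area.
For r < R the Ampère–Maxwell law gives B(2πr) = μ₀ I_d (r²/R²), so B = μ₀ I_d r/(2πR²) = (4π×10^-7)(7.331×10^-3)(0.0662)/(2π·0.0873²) = 1.27×10^-8 T.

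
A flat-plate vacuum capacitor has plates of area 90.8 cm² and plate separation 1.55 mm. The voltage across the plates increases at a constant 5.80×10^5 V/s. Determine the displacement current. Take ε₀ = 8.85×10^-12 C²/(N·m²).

C = ε₀A/d = (8.85×10^-12)(9.08×10^-3)/(1.55×10^-3) = 5.184×10^-11 F.
I_d = C dV/dt = (5.184×10^-11)(5.80×10^5) = 3.01×10^-5 A.

3.01×10^-5 A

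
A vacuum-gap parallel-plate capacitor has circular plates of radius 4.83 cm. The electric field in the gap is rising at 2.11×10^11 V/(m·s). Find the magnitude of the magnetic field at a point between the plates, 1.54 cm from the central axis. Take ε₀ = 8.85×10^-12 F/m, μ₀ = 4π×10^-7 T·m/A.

1.81×10^-8 T

Through the whole plate area (πR² = 7.329×10^-3 m²), I_d = ε₀ πR² dE/dt = 0.01369 A.
For r < R the Ampère–Maxwell law gives B(2πr) = μ₀ I_d (r²/R²), so B = μ₀ I_d r/(2πR²) = (4π×10^-7)(0.01369)(0.0154)/(2π·0.0483²) = 1.81×10^-8 T.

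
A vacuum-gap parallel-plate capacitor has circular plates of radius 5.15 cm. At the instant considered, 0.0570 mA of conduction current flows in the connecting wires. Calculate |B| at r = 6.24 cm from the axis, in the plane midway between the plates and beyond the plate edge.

1.83×10^-10 T

By continuity the displacement current in the gap matches the conduction current: I_d = 5.70×10^-5 A.
For r ≥ R the full I_d is enclosed: B = μ₀ I_d/(2πr) = (4π×10^-7)(5.70×10^-5)/(2π·0.0624) = 1.83×10^-10 T.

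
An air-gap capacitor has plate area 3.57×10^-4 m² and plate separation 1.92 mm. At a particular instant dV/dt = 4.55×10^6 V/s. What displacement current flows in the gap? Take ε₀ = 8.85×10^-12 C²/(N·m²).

E = V/d so dE/dt = (dV/dt)/d = 2.370×10^9 V/(m·s), and I_d = ε₀ A dE/dt = (8.85×10^-12)(3.57×10^-4)(2.370×10^9) = 7.49×10^-6 A.

7.49×10^-6 A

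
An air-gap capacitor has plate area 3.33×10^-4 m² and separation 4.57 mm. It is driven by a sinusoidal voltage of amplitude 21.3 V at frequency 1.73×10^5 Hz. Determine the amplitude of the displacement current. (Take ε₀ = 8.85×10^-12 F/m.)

(dE/dt)_max = V₀ω/d = 5.066×10^9 V/(m·s); ω = 2πf = 1.087×10^6 rad/s.
I_d,max = ε₀ A (dE/dt)_max = (8.85×10^-12)(3.33×10^-4)(5.066×10^9) = 1.49×10^-5 A.

1.49×10^-5 A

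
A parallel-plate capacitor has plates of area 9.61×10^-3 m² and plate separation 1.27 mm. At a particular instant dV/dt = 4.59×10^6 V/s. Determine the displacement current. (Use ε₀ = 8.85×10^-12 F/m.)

The field between the plates is E = V/d, so dE/dt = (4.59×10^6)/(1.27×10^-3 m) = 3.614×10^9 V/(m·s).
I_d = ε₀ A (dE/dt) = (8.85×10^-12)(9.61×10^-3)(3.614×10^9) = 3.07×10^-4 A.

3.07×10^-4 A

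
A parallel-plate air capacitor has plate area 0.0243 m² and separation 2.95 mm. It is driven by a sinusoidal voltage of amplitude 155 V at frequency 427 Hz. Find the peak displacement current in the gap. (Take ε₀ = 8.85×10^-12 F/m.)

3.03×10^-5 A

C = ε₀A/d = (8.85×10^-12)(0.0243)/(2.95×10^-3) = 7.290×10^-11 F; ω = 2πf = 2683 rad/s.
I_d = C dV/dt, so |I_d|_max = C V₀ ω = (7.290×10^-11)(155)(2683) = 3.03×10^-5 A.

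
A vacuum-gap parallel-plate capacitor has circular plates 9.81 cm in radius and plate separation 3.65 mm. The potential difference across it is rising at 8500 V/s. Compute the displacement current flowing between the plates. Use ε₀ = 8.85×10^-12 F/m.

6.23×10^-7 A

The field between the plates is E = V/d, so dE/dt = (8500)/(3.65×10^-3 m) = 2.329×10^6 V/(m·s).
I_d = ε₀ A (dE/dt) = (8.85×10^-12)(0.03023)(2.329×10^6) = 6.23×10^-7 A.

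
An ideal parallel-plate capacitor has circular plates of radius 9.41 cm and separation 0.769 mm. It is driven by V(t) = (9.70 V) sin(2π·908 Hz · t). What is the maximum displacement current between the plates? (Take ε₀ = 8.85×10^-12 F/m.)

1.77×10^-5 A

(dE/dt)_max = V₀ω/d = 7.196×10^7 V/(m·s); ω = 2πf = 5705 rad/s.
I_d,max = ε₀ A (dE/dt)_max = (8.85×10^-12)(0.02782)(7.196×10^7) = 1.77×10^-5 A.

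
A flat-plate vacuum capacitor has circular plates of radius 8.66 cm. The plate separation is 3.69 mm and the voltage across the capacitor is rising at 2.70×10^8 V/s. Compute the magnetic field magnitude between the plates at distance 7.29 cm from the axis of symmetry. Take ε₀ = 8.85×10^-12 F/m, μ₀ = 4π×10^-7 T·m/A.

2.97×10^-8 T

With E = V/d, dE/dt = 7.317×10^10 V/(m·s) and πR² = 0.02356 m², giving I_d = ε₀ πR² dE/dt = 0.01526 A.
∮B·dl = μ₀ I_d,enc with I_d,enc = I_d r²/R² = 0.01081 A; so B = μ₀ I_d,enc/(2πr) = 2.97×10^-8 T.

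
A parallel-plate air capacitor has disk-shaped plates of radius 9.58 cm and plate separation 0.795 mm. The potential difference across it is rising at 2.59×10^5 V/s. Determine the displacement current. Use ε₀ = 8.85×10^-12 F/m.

C = ε₀A/d = (8.85×10^-12)(0.02883)/(7.95×10^-4) = 3.209×10^-10 F.
I_d = C dV/dt = (3.209×10^-10)(2.59×10^5) = 8.31×10^-5 A.

8.31×10^-5 A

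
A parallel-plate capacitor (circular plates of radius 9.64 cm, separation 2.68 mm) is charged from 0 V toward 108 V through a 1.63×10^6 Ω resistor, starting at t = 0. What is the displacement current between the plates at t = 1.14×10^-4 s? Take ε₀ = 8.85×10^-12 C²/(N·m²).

3.21×10^-5 A

With C = ε₀A/d = (8.85×10^-12)(0.02919)/(2.68×10^-3) = 9.639×10^-11 F, the time constant is τ = RC = 1.571×10^-4 s, so t/τ = 0.7257 and e^(−t/τ) = 0.4840.
I_d = I_cond = (V₀/R) e^(−t/τ) = (6.626×10^-5)(0.4840) = 3.21×10^-5 A.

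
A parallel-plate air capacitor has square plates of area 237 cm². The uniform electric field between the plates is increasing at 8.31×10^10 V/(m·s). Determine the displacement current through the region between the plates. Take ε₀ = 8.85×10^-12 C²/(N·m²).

0.0174 A

The displacement current is ε₀ times dΦ_E/dt = ε₀ A dE/dt = (8.85×10^-12)(0.0237)(8.31×10^10) = 0.0174 A.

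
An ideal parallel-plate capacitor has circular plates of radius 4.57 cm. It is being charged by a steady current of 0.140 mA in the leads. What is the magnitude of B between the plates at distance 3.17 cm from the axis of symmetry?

4.25×10^-10 T

No conduction current crosses the gap, so I_d there equals the 1.40×10^-4 A in the leads.
An Ampèrian loop of radius r encloses a fraction (r/R)² of I_d. Then B·2πr = μ₀ I_d (r/R)², giving B = μ₀ I_d r/(2πR²) = 4.25×10^-10 T.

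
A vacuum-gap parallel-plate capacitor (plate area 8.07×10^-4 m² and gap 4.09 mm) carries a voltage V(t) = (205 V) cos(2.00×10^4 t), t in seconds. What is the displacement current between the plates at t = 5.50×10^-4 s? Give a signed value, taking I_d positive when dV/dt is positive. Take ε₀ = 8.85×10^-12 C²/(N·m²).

7.16×10^-6 A

dE/dt = (V₀ω/d)·−sin(ωt) with ωt = 11 rad: (205)(2.00×10^4)(1.000)/(4.09×10^-3) = 1.002×10^9 V/(m·s).
I_d = ε₀ A dE/dt = (8.85×10^-12)(8.07×10^-4)(1.002×10^9) = 7.16×10^-6 A.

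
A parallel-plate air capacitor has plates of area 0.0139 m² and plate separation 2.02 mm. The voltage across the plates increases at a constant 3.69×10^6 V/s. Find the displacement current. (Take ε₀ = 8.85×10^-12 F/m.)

The field between the plates is E = V/d, so dE/dt = (3.69×10^6)/(2.02×10^-3 m) = 1.827×10^9 V/(m·s).
I_d = ε₀ A (dE/dt) = (8.85×10^-12)(0.0139)(1.827×10^9) = 2.25×10^-4 A.

2.25×10^-4 A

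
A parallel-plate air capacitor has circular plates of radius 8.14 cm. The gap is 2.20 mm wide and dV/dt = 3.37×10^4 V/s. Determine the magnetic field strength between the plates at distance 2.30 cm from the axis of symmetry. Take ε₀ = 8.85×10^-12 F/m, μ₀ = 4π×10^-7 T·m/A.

dE/dt = (dV/dt)/d = 1.532×10^7 V/(m·s); I_d = ε₀(πR²)(dE/dt) = (8.85×10^-12)(0.02082)(1.532×10^7) = 2.823×10^-6 A.
For r < R the Ampère–Maxwell law gives B(2πr) = μ₀ I_d (r²/R²), so B = μ₀ I_d r/(2πR²) = (4π×10^-7)(2.823×10^-6)(0.0230)/(2π·0.0814²) = 1.96×10^-12 T.

1.96×10^-12 T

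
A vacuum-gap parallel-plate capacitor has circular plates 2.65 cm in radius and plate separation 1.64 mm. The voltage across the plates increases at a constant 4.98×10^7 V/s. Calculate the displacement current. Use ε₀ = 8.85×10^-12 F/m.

5.93×10^-4 A

The displacement current equals the charging current C dV/dt. With C = ε₀A/d = (8.85×10^-12)(2.206×10^-3)/(1.64×10^-3) = 1.190×10^-11 F, I_d = (1.190×10^-11)(4.98×10^7) = 5.93×10^-4 A.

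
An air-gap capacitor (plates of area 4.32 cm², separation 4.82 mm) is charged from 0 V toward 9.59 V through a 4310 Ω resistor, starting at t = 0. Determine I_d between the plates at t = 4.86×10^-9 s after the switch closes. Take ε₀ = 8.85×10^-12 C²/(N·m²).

5.37×10^-4 A

With C = ε₀A/d = (8.85×10^-12)(4.32×10^-4)/(4.82×10^-3) = 7.932×10^-13 F, the time constant is τ = RC = 3.419×10^-9 s, so t/τ = 1.421 and e^(−t/τ) = 0.2415.
I_d = I_cond = (V₀/R) e^(−t/τ) = (2.225×10^-3)(0.2415) = 5.37×10^-4 A.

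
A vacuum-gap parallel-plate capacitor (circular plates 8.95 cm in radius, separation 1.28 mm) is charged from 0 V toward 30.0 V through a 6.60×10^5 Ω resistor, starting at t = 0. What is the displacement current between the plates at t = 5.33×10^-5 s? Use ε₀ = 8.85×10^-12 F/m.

C = ε₀A/d = (8.85×10^-12)(0.02516)/(1.28×10^-3) = 1.740×10^-10 F, so τ = RC = 1.148×10^-4 s.
The conduction current is I(t) = (V₀/R) e^(−t/τ), and the displacement current between the plates equals it.
t/τ = 0.4643; I_d = (30.0/6.60×10^5) · e^(−0.4643) = (4.545×10^-5)(0.6286) = 2.86×10^-5 A.

2.86×10^-5 A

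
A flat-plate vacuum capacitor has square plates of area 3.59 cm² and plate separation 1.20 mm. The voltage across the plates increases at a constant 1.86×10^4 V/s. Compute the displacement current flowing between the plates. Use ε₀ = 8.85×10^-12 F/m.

The field between the plates is E = V/d, so dE/dt = (1.86×10^4)/(1.20×10^-3 m) = 1.550×10^7 V/(m·s).
I_d = ε₀ A (dE/dt) = (8.85×10^-12)(3.59×10^-4)(1.550×10^7) = 4.92×10^-8 A.

4.92×10^-8 A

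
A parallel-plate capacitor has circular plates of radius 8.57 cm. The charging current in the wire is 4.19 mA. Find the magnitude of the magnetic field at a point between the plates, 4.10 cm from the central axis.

Between the plates the displacement current equals the wire current: I_d = 4.19 mA = 4.19×10^-3 A.
∮B·dl = μ₀ I_d,enc with I_d,enc = I_d r²/R² = 9.590×10^-4 A; so B = μ₀ I_d,enc/(2πr) = 4.68×10^-9 T.

4.68×10^-9 T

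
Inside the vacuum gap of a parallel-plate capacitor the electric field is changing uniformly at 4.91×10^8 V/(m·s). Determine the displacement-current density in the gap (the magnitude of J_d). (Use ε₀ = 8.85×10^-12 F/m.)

J_d = ε₀ ∂E/∂t, so J_d = 4.35×10^-3 A/m².

4.35×10^-3 A/m²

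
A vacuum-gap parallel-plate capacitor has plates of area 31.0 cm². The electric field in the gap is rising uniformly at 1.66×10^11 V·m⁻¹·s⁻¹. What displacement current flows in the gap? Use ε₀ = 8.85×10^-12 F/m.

I_d = ε₀ A (dE/dt) = (8.85×10^-12)(3.10×10^-3 m²)(1.66×10^11) = 4.55×10^-3 A.

4.55×10^-3 A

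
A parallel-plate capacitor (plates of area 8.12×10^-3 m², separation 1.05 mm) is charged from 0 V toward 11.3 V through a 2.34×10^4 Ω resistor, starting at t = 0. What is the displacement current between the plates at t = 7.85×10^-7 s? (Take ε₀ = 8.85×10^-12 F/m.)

2.96×10^-4 A

C = ε₀A/d = (8.85×10^-12)(8.12×10^-3)/(1.05×10^-3) = 6.844×10^-11 F, so τ = RC = 1.601×10^-6 s.
The conduction current is I(t) = (V₀/R) e^(−t/τ), and the displacement current between the plates equals it.
t/τ = 0.4903; I_d = (11.3/2.34×10^4) · e^(−0.4903) = (4.829×10^-4)(0.6124) = 2.96×10^-4 A.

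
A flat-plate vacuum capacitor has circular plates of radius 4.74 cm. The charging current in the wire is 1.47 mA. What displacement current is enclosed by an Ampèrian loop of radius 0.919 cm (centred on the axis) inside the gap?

By continuity the displacement current in the gap matches the conduction current: I_d = 1.47×10^-3 A.
Through an area πr² the displacement current is I_d·(πr²/πR²) = I_d (r/R)² = 5.53×10^-5 A.

5.53×10^-5 A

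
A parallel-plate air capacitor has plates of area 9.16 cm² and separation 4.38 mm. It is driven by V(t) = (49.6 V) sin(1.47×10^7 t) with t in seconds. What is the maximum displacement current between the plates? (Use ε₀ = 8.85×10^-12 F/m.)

1.35×10^-3 A

(dE/dt)_max = V₀ω/d = 1.665×10^11 V/(m·s); ω = 1.47×10^7 rad/s.
I_d,max = ε₀ A (dE/dt)_max = (8.85×10^-12)(9.16×10^-4)(1.665×10^11) = 1.35×10^-3 A.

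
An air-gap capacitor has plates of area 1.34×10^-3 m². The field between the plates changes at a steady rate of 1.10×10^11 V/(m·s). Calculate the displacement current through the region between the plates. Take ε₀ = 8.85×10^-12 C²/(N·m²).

1.30×10^-3 A

I_d = ε₀ A (dE/dt) = (8.85×10^-12)(1.34×10^-3 m²)(1.10×10^11) = 1.30×10^-3 A.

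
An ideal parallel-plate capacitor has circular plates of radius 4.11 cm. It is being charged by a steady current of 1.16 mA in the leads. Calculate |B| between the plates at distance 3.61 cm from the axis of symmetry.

4.96×10^-9 T

Between the plates the displacement current equals the wire current: I_d = 1.16 mA = 1.16×10^-3 A.
∮B·dl = μ₀ I_d,enc with I_d,enc = I_d r²/R² = 8.949×10^-4 A; so B = μ₀ I_d,enc/(2πr) = 4.96×10^-9 T.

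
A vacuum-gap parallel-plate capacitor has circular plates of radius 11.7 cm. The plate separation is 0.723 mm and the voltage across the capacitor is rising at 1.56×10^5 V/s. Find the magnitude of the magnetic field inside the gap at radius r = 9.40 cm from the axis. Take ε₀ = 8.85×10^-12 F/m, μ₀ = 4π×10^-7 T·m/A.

dE/dt = (dV/dt)/d = 2.158×10^8 V/(m·s); I_d = ε₀(πR²)(dE/dt) = (8.85×10^-12)(0.04301)(2.158×10^8) = 8.214×10^-5 A.
∮B·dl = μ₀ I_d,enc with I_d,enc = I_d r²/R² = 5.302×10^-5 A; so B = μ₀ I_d,enc/(2πr) = 1.13×10^-10 T.

1.13×10^-10 T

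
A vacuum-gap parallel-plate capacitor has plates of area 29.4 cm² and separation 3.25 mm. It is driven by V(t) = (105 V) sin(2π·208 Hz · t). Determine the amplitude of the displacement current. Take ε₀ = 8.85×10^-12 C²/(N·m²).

1.10×10^-6 A

C = ε₀A/d = (8.85×10^-12)(2.94×10^-3)/(3.25×10^-3) = 8.006×10^-12 F; ω = 2πf = 1307 rad/s.
I_d = C dV/dt, so |I_d|_max = C V₀ ω = (8.006×10^-12)(105)(1307) = 1.10×10^-6 A.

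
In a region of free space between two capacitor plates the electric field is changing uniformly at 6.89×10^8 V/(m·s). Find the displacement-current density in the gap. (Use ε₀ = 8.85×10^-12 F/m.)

The displacement-current density is ε₀ ∂E/∂t = (8.85×10^-12)(6.89×10^8) = 6.10×10^-3 A/m².

6.10×10^-3 A/m²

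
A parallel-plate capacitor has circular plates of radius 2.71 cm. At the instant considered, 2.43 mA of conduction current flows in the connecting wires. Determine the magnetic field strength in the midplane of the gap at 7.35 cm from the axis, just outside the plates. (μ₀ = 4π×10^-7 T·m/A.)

6.61×10^-9 T

Between the plates the displacement current equals the wire current: I_d = 2.43 mA = 2.43×10^-3 A.
For r ≥ R the full I_d is enclosed: B = μ₀ I_d/(2πr) = (4π×10^-7)(2.43×10^-3)/(2π·0.0735) = 6.61×10^-9 T.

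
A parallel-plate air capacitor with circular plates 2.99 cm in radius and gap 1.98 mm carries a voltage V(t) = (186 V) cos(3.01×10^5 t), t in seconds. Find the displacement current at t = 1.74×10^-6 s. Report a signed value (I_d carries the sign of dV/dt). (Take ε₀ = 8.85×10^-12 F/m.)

dV/dt = (186)(3.01×10^5)·−sin(0.52374) = -2.800×10^7 V/s.
I_d = C dV/dt with C = ε₀A/d = (8.85×10^-12)(2.809×10^-3)/(1.98×10^-3) = 1.256×10^-11 F, so I_d = (1.256×10^-11)(-2.800×10^7) = -3.52×10^-4 A.

-3.52×10^-4 A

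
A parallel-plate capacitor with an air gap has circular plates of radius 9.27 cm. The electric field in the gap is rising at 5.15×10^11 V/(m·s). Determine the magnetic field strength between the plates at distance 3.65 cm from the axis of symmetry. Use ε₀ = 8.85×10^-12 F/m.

I_d = ε₀ dΦ_E/dt = ε₀ πR² (dE/dt) = (8.85×10^-12)(0.02700)(5.15×10^11) = 0.1231 A through the full plate area.
An Ampèrian loop of radius r encloses a fraction (r/R)² of I_d. Then B·2πr = μ₀ I_d (r/R)², giving B = μ₀ I_d r/(2πR²) = 1.05×10^-7 T.

1.05×10^-7 T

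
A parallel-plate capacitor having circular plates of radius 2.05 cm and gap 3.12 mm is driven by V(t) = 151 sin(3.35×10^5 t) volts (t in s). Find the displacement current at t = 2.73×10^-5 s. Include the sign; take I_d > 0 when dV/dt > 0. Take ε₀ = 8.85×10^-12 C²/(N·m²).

dV/dt = (151)(3.35×10^5)·cos(9.1455) = -4.863×10^7 V/s.
I_d = C dV/dt with C = ε₀A/d = (8.85×10^-12)(1.320×10^-3)/(3.12×10^-3) = 3.744×10^-12 F, so I_d = (3.744×10^-12)(-4.863×10^7) = -1.82×10^-4 A.

-1.82×10^-4 A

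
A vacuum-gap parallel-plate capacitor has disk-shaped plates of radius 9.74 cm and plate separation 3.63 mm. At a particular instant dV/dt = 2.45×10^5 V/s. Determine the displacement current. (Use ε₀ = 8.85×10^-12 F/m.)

1.78×10^-5 A

C = ε₀A/d = (8.85×10^-12)(0.02980)/(3.63×10^-3) = 7.265×10^-11 F.
I_d = C dV/dt = (7.265×10^-11)(2.45×10^5) = 1.78×10^-5 A.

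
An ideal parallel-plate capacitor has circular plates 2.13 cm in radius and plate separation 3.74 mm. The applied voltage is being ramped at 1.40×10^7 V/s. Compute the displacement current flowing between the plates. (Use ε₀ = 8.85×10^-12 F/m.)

4.72×10^-5 A

The field between the plates is E = V/d, so dE/dt = (1.40×10^7)/(3.74×10^-3 m) = 3.743×10^9 V/(m·s).
I_d = ε₀ A (dE/dt) = (8.85×10^-12)(1.425×10^-3)(3.743×10^9) = 4.72×10^-5 A.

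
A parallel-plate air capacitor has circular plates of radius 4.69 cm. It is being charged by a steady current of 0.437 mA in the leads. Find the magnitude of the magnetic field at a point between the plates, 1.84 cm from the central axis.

7.31×10^-10 T

By continuity the displacement current in the gap matches the conduction current: I_d = 4.37×10^-4 A.
∮B·dl = μ₀ I_d,enc with I_d,enc = I_d r²/R² = 6.726×10^-5 A; so B = μ₀ I_d,enc/(2πr) = 7.31×10^-10 T.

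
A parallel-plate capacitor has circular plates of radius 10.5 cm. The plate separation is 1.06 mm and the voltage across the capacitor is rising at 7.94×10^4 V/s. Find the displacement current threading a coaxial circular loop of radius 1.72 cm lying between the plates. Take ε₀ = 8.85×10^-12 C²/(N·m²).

6.16×10^-7 A

dE/dt = (dV/dt)/d = 7.491×10^7 V/(m·s); I_d = ε₀(πR²)(dE/dt) = (8.85×10^-12)(0.03464)(7.491×10^7) = 2.296×10^-5 A.
Since J_d is uniform, the enclosed fraction is (r/R)² = 0.02683, giving I_d,enc = 6.16×10^-7 A.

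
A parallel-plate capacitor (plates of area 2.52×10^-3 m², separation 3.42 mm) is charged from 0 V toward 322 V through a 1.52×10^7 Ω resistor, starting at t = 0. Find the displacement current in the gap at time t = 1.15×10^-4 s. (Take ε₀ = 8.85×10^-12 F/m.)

6.64×10^-6 A

C = ε₀A/d = (8.85×10^-12)(2.52×10^-3)/(3.42×10^-3) = 6.521×10^-12 F, so τ = RC = 9.912×10^-5 s.
The conduction current is I(t) = (V₀/R) e^(−t/τ), and the displacement current between the plates equals it.
t/τ = 1.160; I_d = (322/1.52×10^7) · e^(−1.160) = (2.118×10^-5)(0.3135) = 6.64×10^-6 A.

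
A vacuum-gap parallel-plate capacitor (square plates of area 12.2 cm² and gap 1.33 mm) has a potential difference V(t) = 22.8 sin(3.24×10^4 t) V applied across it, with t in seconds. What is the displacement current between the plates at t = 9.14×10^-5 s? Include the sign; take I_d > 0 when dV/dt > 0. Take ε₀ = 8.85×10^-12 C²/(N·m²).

dV/dt = (22.8)(3.24×10^4)·cos(2.96136) = -7.268×10^5 V/s.
I_d = C dV/dt with C = ε₀A/d = (8.85×10^-12)(1.22×10^-3)/(1.33×10^-3) = 8.118×10^-12 F, so I_d = (8.118×10^-12)(-7.268×10^5) = -5.90×10^-6 A.

-5.90×10^-6 A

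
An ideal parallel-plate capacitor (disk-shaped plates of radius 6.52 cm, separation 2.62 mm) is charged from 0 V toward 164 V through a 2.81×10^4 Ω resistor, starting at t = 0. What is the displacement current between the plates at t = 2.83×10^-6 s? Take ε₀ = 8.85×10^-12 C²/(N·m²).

With C = ε₀A/d = (8.85×10^-12)(0.01336)/(2.62×10^-3) = 4.513×10^-11 F, the time constant is τ = RC = 1.268×10^-6 s, so t/τ = 2.232 and e^(−t/τ) = 0.1073.
I_d = I_cond = (V₀/R) e^(−t/τ) = (5.836×10^-3)(0.1073) = 6.26×10^-4 A.

6.26×10^-4 A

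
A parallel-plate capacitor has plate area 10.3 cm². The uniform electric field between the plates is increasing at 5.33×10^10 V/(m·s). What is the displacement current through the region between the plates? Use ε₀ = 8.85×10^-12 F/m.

4.86×10^-4 A

I_d = ε₀ A (dE/dt) = (8.85×10^-12)(1.03×10^-3 m²)(5.33×10^10) = 4.86×10^-4 A.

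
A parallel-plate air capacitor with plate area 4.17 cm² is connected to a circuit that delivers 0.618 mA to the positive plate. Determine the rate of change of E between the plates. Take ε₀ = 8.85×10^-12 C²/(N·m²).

1.67×10^11 V/(m·s)

By continuity, I_d in the gap equals the 0.618 mA flowing in the wire.
Since I_d = ε₀ A dE/dt, dE/dt = I_d/(ε₀A) = (6.18×10^-4)/((8.85×10^-12)(4.17×10^-4)) = 1.67×10^11 V/(m·s).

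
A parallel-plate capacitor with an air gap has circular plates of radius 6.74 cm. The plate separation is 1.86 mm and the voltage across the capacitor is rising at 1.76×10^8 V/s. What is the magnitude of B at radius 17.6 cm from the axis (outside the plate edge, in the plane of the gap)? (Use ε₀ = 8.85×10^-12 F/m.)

1.36×10^-8 T

With E = V/d, dE/dt = 9.462×10^10 V/(m·s) and πR² = 0.01427 m², giving I_d = ε₀ πR² dE/dt = 0.01195 A.
Outside the plates the loop encloses all of I_d, so B·2πr = μ₀ I_d and B = 1.36×10^-8 T.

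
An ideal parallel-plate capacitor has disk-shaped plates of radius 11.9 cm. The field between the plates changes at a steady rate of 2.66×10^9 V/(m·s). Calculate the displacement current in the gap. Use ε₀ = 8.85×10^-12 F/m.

The displacement current is ε₀ times dΦ_E/dt = ε₀ A dE/dt = (8.85×10^-12)(0.04449)(2.66×10^9) = 1.05×10^-3 A.

1.05×10^-3 A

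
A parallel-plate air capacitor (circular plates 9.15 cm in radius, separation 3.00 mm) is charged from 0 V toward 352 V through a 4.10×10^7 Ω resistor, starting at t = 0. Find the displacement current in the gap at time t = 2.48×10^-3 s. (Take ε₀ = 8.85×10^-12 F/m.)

With C = ε₀A/d = (8.85×10^-12)(0.02630)/(3.00×10^-3) = 7.758×10^-11 F, the time constant is τ = RC = 3.181×10^-3 s, so t/τ = 0.7796 and e^(−t/τ) = 0.4586.
I_d = I_cond = (V₀/R) e^(−t/τ) = (8.585×10^-6)(0.4586) = 3.94×10^-6 A.

3.94×10^-6 A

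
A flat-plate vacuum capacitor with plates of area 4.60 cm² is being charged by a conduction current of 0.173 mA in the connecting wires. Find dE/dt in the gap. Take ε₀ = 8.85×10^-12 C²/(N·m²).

4.25×10^10 V/(m·s)

By continuity, I_d in the gap equals the 0.173 mA flowing in the wire.
Then dE/dt = I_d/(ε₀A) = 4.25×10^10 V/(m·s).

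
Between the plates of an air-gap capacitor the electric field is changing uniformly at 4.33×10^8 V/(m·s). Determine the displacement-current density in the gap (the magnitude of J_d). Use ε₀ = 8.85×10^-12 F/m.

3.83×10^-3 A/m²

J_d = ε₀ ∂E/∂t, so J_d = 3.83×10^-3 A/m².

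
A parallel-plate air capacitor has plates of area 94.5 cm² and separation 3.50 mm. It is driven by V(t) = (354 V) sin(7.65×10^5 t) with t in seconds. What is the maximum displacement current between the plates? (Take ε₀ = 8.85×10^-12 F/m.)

(dE/dt)_max = V₀ω/d = 7.737×10^10 V/(m·s); ω = 7.65×10^5 rad/s.
I_d,max = ε₀ A (dE/dt)_max = (8.85×10^-12)(9.45×10^-3)(7.737×10^10) = 6.47×10^-3 A.

6.47×10^-3 A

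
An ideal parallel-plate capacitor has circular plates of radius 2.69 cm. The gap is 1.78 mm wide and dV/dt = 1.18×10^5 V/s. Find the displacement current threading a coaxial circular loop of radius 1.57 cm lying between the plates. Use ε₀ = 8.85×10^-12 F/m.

4.54×10^-7 A

I_d = C dV/dt with C = ε₀πR²/d = 1.130×10^-11 F, so I_d = (1.130×10^-11)(1.18×10^5) = 1.333×10^-6 A.
Through an area πr² the displacement current is I_d·(πr²/πR²) = I_d (r/R)² = 4.54×10^-7 A.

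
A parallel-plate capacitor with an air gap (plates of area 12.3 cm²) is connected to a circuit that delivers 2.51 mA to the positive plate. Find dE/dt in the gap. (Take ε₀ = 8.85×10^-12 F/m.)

The displacement current between the plates equals the conduction current, I_d = 2.51 mA.
Since I_d = ε₀ A dE/dt, dE/dt = I_d/(ε₀A) = (2.51×10^-3)/((8.85×10^-12)(1.23×10^-3)) = 2.31×10^11 V/(m·s).

2.31×10^11 V/(m·s)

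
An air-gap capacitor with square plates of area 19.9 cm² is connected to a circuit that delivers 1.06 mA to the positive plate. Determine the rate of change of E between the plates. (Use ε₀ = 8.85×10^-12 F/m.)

6.02×10^10 V/(m·s)

The displacement current between the plates equals the conduction current, I_d = 1.06 mA.
Then dE/dt = I_d/(ε₀A) = 6.02×10^10 V/(m·s).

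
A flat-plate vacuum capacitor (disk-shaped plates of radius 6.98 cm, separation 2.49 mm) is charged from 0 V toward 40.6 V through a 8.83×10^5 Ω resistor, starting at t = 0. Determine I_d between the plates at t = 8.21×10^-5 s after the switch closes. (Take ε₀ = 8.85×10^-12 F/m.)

C = ε₀A/d = (8.85×10^-12)(0.01531)/(2.49×10^-3) = 5.442×10^-11 F, so τ = RC = 4.805×10^-5 s.
The conduction current is I(t) = (V₀/R) e^(−t/τ), and the displacement current between the plates equals it.
t/τ = 1.709; I_d = (40.6/8.83×10^5) · e^(−1.709) = (4.598×10^-5)(0.1810) = 8.32×10^-6 A.

8.32×10^-6 A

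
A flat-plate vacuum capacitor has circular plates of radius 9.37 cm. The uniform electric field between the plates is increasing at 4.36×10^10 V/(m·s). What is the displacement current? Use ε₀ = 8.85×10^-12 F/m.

0.0106 A

The displacement current is ε₀ times dΦ_E/dt = ε₀ A dE/dt = (8.85×10^-12)(0.02758)(4.36×10^10) = 0.0106 A.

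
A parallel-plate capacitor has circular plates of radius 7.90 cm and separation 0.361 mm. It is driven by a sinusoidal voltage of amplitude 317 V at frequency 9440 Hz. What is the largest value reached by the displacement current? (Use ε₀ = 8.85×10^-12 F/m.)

9.04×10^-3 A

(dE/dt)_max = V₀ω/d = 5.208×10^10 V/(m·s); ω = 2πf = 5.931×10^4 rad/s.
I_d,max = ε₀ A (dE/dt)_max = (8.85×10^-12)(0.01961)(5.208×10^10) = 9.04×10^-3 A.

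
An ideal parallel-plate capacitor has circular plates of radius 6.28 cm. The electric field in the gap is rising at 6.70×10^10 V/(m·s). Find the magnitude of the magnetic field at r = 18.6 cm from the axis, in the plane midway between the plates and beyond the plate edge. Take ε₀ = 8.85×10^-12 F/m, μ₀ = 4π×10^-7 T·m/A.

Through the whole plate area (πR² = 0.01239 m²), I_d = ε₀ πR² dE/dt = 7.347×10^-3 A.
Outside the plates the loop encloses all of I_d, so B·2πr = μ₀ I_d and B = 7.90×10^-9 T.

7.90×10^-9 T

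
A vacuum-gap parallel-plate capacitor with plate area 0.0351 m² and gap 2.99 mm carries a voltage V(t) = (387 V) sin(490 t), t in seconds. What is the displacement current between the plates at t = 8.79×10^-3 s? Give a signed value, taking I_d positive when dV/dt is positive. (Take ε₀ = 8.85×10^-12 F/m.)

-7.77×10^-6 A

dE/dt = (V₀ω/d)·cos(ωt) with ωt = 4.3071 rad: (387)(490)(-0.3943)/(2.99×10^-3) = -2.501×10^7 V/(m·s).
I_d = ε₀ A dE/dt = (8.85×10^-12)(0.0351)(-2.501×10^7) = -7.77×10^-6 A.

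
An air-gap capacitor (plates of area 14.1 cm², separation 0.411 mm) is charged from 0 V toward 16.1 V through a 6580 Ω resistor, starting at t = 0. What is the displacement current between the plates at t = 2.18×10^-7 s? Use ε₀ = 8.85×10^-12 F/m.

With C = ε₀A/d = (8.85×10^-12)(1.41×10^-3)/(4.11×10^-4) = 3.036×10^-11 F, the time constant is τ = RC = 1.998×10^-7 s, so t/τ = 1.091 and e^(−t/τ) = 0.3359.
I_d = I_cond = (V₀/R) e^(−t/τ) = (2.447×10^-3)(0.3359) = 8.22×10^-4 A.

8.22×10^-4 A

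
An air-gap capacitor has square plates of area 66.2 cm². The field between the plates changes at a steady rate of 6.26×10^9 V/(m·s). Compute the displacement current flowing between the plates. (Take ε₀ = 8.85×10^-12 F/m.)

3.67×10^-4 A

With a uniform field, Φ_E = EA, so I_d = ε₀ A dE/dt = 3.67×10^-4 A.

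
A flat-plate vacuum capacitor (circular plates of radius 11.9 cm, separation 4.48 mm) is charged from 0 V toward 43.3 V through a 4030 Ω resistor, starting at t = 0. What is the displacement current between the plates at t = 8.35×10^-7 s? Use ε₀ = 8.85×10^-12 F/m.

With C = ε₀A/d = (8.85×10^-12)(0.04449)/(4.48×10^-3) = 8.789×10^-11 F, the time constant is τ = RC = 3.542×10^-7 s, so t/τ = 2.357 and e^(−t/τ) = 0.09470.
I_d = I_cond = (V₀/R) e^(−t/τ) = (0.01074)(0.09470) = 1.02×10^-3 A.

1.02×10^-3 A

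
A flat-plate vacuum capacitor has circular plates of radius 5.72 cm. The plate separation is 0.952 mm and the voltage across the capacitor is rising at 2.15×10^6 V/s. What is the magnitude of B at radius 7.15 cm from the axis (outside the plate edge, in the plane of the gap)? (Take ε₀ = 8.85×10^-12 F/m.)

dE/dt = (dV/dt)/d = 2.258×10^9 V/(m·s); I_d = ε₀(πR²)(dE/dt) = (8.85×10^-12)(0.01028)(2.258×10^9) = 2.054×10^-4 A.
With r > R the enclosed displacement current is the full I_d; B = μ₀ I_d / (2πr) = 5.75×10^-10 T.

5.75×10^-10 T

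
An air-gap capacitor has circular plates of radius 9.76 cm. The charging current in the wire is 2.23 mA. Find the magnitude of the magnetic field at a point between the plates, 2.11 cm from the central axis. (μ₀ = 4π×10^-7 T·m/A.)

9.88×10^-10 T

Between the plates the displacement current equals the wire current: I_d = 2.23 mA = 2.23×10^-3 A.
∮B·dl = μ₀ I_d,enc with I_d,enc = I_d r²/R² = 1.042×10^-4 A; so B = μ₀ I_d,enc/(2πr) = 9.88×10^-10 T.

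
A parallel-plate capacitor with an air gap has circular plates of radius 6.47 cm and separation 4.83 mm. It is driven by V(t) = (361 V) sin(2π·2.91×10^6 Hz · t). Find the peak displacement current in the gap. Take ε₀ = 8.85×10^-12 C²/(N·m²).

0.159 A

The displacement current equals the conduction current C dV/dt, which peaks at C V₀ ω.
With C = ε₀A/d = (8.85×10^-12)(0.01315)/(4.83×10^-3) = 2.409×10^-11 F and ω = 2πf = 1.828×10^7 rad/s, I_d,max = (2.409×10^-11)(361)(1.828×10^7) = 0.159 A.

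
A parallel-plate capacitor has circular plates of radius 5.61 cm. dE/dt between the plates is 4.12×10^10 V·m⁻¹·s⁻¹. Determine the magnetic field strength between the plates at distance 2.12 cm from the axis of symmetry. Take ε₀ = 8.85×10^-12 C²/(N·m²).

4.86×10^-9 T

Total displacement current: I_d = ε₀(πR²)(dE/dt) = (8.85×10^-12)(9.887×10^-3)(4.12×10^10) = 3.605×10^-3 A.
∮B·dl = μ₀ I_d,enc with I_d,enc = I_d r²/R² = 5.148×10^-4 A; so B = μ₀ I_d,enc/(2πr) = 4.86×10^-9 T.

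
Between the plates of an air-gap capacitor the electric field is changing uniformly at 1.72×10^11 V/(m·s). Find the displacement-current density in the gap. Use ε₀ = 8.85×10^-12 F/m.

1.52 A/m²

J_d = ε₀ dE/dt = (8.85×10^-12)(1.72×10^11) = 1.52 A/m².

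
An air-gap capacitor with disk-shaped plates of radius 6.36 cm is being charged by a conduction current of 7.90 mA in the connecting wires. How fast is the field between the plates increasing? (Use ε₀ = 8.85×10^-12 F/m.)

Charge continuity gives I_d = I = 7.90×10^-3 A between the plates.
Inverting I_d = ε₀ A dE/dt gives dE/dt = 7.90×10^-3 / (8.85×10^-12 · 0.01271) = 7.02×10^10 V/(m·s).

7.02×10^10 V/(m·s)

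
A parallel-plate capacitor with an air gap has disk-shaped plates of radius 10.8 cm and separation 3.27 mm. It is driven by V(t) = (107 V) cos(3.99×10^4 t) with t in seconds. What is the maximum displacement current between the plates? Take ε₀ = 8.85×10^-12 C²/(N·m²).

The displacement current equals the conduction current C dV/dt, which peaks at C V₀ ω.
With C = ε₀A/d = (8.85×10^-12)(0.03664)/(3.27×10^-3) = 9.916×10^-11 F and ω = 3.99×10^4 rad/s, I_d,max = (9.916×10^-11)(107)(3.99×10^4) = 4.23×10^-4 A.

4.23×10^-4 A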